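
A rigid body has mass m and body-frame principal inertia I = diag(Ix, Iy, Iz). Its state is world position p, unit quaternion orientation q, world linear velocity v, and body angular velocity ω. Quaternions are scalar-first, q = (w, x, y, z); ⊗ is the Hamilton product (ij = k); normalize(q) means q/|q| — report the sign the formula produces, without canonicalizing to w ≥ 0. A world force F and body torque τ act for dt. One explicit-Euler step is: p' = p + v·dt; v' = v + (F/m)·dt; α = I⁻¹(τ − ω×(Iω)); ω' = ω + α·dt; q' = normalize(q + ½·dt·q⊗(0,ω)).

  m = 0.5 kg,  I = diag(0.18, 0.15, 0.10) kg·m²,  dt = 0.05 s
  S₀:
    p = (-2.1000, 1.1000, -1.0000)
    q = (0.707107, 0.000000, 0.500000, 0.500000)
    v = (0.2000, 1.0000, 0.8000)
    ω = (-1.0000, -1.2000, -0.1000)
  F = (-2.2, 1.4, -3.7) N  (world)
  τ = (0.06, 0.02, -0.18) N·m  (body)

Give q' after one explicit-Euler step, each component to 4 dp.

q' = (0.7228, -0.0039, 0.4659, 0.5103)

q⊗(0,ω) = (0.6500000, -0.1571070, -1.3485284, 0.4292893)
q' = normalize(q + ½dt·q⊗(0,ω)) = (0.7228, -0.0039, 0.4659, 0.5103)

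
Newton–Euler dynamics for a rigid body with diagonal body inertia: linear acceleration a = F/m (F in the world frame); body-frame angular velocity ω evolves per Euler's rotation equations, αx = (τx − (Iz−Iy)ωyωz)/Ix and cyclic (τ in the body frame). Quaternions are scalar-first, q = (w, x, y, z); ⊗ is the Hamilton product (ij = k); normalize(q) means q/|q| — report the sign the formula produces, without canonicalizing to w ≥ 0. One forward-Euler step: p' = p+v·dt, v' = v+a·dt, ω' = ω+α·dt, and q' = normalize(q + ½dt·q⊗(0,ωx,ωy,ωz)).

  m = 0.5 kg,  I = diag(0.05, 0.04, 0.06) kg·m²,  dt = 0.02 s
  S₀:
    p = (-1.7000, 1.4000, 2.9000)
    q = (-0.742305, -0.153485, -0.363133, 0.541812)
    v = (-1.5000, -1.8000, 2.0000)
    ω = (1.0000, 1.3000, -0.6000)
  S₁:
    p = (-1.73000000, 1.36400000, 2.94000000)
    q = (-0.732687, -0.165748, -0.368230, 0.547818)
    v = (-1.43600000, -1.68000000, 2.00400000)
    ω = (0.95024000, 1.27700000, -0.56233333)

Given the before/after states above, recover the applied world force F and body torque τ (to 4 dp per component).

velocity change Δv = (0.06400000, 0.12000000, 0.00400000)
m·(v₁−v₀)/dt = (1.6000, 3.0000, 0.1000)
rate change Δω = (-0.04976000, -0.02300000, 0.03766667)
ω₀×(Iω₀) = (-0.0156, 0.0060, -0.0130)
τ = I·(Δω/dt) + ω₀×(Iω₀) = (-0.1400, -0.0400, 0.1000)

F = (1.6000, 3.0000, 0.1000)
τ = (-0.1400, -0.0400, 0.1000)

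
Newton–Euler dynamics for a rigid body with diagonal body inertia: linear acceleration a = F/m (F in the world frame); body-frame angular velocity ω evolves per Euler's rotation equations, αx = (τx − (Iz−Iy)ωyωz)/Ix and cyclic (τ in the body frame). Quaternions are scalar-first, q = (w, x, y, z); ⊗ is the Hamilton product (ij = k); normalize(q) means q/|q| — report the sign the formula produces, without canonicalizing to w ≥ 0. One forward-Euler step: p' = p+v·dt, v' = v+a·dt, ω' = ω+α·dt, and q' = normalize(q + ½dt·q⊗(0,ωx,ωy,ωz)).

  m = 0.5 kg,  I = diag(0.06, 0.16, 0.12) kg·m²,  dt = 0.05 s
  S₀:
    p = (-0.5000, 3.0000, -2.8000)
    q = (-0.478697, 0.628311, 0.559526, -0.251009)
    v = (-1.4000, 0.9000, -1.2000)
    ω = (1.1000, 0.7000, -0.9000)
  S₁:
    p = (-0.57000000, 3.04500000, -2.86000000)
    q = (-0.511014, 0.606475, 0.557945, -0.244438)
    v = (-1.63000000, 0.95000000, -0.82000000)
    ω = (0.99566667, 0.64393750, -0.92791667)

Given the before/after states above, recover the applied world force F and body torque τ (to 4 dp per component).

F = (-2.3000, 0.5000, 3.8000)
τ = (-0.1000, -0.1200, 0.0100)

Δω = ω₁−ω₀ = (-0.10433333, -0.05606250, -0.02791667)
gyro term ω₀×Iω₀ = (0.0252, 0.0594, 0.0770)
τ = I·(Δω/dt) + ω₀×(Iω₀) = (-0.1000, -0.1200, 0.0100)
v₁ − v₀ = (-0.23000000, 0.05000000, 0.38000000)
F = m·Δv/dt = (-2.3000, 0.5000, 3.8000)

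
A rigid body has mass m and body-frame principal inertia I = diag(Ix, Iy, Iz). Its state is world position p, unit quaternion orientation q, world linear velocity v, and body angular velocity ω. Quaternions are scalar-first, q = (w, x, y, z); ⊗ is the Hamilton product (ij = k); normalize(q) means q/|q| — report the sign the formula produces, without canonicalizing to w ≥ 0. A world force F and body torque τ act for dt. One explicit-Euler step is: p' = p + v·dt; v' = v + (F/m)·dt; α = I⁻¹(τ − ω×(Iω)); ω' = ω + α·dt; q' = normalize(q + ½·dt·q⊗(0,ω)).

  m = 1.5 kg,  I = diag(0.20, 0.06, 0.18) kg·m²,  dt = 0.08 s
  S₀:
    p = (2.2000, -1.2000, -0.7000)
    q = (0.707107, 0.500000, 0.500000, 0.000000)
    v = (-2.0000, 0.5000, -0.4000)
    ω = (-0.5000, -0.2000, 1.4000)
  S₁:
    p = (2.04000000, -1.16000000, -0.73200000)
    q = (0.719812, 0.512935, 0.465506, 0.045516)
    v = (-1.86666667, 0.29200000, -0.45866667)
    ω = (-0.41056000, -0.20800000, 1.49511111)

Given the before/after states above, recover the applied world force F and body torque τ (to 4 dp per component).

v₁ − v₀ = (0.13333333, -0.20800000, -0.05866667)
m·(v₁−v₀)/dt = (2.5000, -3.9000, -1.1000)
rate change Δω = (0.08944000, -0.00800000, 0.09511111)
τ = I·(Δω/dt) + ω₀×(Iω₀) = (0.1900, -0.0200, 0.2000)

F = (2.5000, -3.9000, -1.1000)
τ = (0.1900, -0.0200, 0.2000)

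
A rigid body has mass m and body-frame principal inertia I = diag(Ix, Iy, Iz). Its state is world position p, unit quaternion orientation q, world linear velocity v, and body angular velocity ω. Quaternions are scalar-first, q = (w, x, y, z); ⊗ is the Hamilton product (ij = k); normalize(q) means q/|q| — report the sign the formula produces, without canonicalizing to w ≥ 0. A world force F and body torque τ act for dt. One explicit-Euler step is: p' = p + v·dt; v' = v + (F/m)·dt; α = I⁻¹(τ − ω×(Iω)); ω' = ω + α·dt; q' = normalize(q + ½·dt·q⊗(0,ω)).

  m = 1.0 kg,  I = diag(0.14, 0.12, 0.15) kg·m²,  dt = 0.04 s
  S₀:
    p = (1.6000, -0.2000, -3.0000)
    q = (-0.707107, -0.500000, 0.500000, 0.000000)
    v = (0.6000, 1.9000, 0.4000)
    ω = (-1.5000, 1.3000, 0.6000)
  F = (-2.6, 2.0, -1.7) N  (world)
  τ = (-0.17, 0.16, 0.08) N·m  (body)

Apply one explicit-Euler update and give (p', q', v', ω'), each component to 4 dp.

ω×(Iω) gyroscopic = (0.0234, 0.0090, 0.0390)
(τ − ω×Iω)/I = (-1.3814, 1.2583, 0.2733)
new body rate ω' = (-1.5553, 1.3503, 0.6109)
q⊗(0,ω) = (-1.4000000, 1.3606605, -0.6192391, -0.3242642)
q' = normalize(q + ½dt·q⊗(0,ω)) = (-0.7345, -0.4724, 0.4872, -0.0065)
linear accel F/m = (-2.6000, 2.0000, -1.7000)
p + v·dt = (1.6240, -0.1240, -2.9840)
v' = v + a·dt = (0.4960, 1.9800, 0.3320)

p' = (1.6240, -0.1240, -2.9840)
q' = (-0.7345, -0.4724, 0.4872, -0.0065)
v' = (0.4960, 1.9800, 0.3320)
ω' = (-1.5553, 1.3503, 0.6109)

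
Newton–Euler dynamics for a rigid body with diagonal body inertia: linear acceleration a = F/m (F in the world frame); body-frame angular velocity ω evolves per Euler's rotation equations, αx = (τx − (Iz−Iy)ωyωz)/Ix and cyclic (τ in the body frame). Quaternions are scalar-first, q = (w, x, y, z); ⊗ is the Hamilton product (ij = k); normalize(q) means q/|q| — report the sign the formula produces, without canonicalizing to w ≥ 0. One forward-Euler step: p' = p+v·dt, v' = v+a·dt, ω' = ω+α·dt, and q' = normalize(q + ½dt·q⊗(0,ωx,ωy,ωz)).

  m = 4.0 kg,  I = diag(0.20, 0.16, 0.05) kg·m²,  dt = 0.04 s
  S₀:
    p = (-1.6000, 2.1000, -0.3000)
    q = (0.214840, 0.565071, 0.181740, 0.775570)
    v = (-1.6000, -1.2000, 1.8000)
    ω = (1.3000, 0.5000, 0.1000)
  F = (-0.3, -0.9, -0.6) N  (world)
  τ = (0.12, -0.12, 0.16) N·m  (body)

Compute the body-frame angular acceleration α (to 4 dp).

gyro term ω×Iω = (-0.0055, 0.0195, -0.0260)
angular accel α = (0.6275, -0.8719, 3.7200)

α = (0.6275, -0.8719, 3.7200)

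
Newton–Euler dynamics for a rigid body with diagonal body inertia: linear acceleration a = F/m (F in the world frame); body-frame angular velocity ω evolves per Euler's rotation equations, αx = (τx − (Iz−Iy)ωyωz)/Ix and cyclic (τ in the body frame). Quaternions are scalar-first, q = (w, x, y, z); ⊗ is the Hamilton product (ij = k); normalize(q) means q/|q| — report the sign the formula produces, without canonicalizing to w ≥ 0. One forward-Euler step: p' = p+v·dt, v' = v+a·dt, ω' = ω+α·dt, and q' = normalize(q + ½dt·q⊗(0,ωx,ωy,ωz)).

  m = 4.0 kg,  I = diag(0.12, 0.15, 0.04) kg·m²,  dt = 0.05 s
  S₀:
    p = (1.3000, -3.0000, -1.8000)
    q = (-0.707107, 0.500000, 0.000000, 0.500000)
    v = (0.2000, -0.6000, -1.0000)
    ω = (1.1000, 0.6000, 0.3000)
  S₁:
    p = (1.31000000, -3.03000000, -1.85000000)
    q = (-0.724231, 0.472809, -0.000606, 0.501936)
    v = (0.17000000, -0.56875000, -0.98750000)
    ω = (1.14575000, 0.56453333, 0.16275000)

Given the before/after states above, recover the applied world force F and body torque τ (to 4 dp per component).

F = (-2.4000, 2.5000, 1.0000)
τ = (0.0900, -0.0800, -0.0900)

rate change Δω = (0.04575000, -0.03546667, -0.13725000)
precession coupling = (-0.0198, 0.0264, 0.0198)
I·α + gyro = (0.0900, -0.0800, -0.0900)
Δv = v₁−v₀ = (-0.03000000, 0.03125000, 0.01250000)
applied force F = (-2.4000, 2.5000, 1.0000)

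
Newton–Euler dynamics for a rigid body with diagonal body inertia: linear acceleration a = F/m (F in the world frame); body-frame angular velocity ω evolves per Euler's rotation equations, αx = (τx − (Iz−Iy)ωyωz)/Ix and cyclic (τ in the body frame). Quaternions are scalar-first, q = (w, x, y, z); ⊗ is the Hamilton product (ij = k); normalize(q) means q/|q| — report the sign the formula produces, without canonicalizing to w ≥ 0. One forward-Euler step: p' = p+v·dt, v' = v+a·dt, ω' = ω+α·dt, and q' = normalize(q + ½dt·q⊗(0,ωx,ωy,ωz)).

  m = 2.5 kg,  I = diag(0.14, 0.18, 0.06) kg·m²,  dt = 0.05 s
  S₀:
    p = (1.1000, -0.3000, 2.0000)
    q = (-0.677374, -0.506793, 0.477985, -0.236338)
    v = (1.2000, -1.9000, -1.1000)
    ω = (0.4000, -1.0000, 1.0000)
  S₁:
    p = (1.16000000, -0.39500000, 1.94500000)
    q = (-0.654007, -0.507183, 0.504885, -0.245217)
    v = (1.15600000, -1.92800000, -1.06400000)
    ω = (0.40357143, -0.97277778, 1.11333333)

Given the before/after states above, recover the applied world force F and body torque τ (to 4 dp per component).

F = (-2.2000, -1.4000, 1.8000)
τ = (0.1300, 0.1300, 0.1200)

ω₁ − ω₀ = (0.00357143, 0.02722222, 0.11333333)
τ = I·(Δω/dt) + ω₀×(Iω₀) = (0.1300, 0.1300, 0.1200)
velocity change Δv = (-0.04400000, -0.02800000, 0.03600000)
m·(v₁−v₀)/dt = (-2.2000, -1.4000, 1.8000)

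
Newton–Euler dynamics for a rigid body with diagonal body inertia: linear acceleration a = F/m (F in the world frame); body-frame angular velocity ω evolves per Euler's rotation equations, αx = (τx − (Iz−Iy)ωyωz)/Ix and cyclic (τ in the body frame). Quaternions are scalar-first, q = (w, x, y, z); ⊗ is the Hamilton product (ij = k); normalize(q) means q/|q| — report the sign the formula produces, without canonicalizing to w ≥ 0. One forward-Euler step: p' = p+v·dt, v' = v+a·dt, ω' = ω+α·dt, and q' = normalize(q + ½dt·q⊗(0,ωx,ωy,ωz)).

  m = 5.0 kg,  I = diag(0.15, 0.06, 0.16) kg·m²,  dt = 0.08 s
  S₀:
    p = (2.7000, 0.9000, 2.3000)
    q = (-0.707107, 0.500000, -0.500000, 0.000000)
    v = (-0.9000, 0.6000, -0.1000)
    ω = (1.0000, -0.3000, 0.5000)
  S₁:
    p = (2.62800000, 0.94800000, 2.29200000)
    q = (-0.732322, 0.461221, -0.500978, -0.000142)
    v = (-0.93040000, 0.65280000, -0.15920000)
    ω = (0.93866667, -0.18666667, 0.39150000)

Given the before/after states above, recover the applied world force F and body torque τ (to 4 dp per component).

Δv = v₁−v₀ = (-0.03040000, 0.05280000, -0.05920000)
F = m·Δv/dt = (-1.9000, 3.3000, -3.7000)
Δω = ω₁−ω₀ = (-0.06133333, 0.11333333, -0.10850000)
ω₀×(Iω₀) = (-0.0150, -0.0050, 0.0270)
I·α + gyro = (-0.1300, 0.0800, -0.1900)

F = (-1.9000, 3.3000, -3.7000)
τ = (-0.1300, 0.0800, -0.1900)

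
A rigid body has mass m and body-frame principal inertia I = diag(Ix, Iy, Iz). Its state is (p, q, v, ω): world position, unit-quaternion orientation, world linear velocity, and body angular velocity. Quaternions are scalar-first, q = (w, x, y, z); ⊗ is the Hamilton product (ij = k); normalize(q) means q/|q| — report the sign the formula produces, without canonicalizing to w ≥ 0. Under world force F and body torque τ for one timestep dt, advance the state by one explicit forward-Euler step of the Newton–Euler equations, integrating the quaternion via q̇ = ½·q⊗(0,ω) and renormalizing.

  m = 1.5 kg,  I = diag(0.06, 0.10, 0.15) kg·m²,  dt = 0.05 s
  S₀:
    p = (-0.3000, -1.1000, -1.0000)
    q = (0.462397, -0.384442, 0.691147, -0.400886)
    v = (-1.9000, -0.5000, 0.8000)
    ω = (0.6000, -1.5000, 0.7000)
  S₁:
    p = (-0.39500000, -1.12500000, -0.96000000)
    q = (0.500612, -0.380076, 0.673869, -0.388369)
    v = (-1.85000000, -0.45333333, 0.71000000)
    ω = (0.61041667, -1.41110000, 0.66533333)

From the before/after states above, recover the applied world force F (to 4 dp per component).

Δv = v₁−v₀ = (0.05000000, 0.04666667, -0.09000000)
applied force F = (1.5000, 1.4000, -2.7000)

F = (1.5000, 1.4000, -2.7000)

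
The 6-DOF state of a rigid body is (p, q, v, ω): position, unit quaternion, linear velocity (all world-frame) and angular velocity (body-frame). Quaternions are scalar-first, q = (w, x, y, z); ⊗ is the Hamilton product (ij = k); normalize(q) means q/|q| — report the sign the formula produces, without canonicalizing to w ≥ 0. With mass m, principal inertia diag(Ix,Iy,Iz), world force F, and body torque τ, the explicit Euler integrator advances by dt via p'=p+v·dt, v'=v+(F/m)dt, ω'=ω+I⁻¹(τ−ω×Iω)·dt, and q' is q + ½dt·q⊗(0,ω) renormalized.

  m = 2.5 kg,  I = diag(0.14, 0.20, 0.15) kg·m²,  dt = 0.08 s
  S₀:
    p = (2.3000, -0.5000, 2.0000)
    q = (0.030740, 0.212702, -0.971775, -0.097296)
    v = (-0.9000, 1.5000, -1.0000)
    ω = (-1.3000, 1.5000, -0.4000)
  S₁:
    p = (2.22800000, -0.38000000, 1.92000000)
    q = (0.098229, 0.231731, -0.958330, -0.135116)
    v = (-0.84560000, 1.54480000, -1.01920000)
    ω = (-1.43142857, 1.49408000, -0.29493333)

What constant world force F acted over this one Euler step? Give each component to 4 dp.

F = (1.7000, 1.4000, -0.6000)

Δv = v₁−v₀ = (0.05440000, 0.04480000, -0.01920000)
m·(v₁−v₀)/dt = (1.7000, 1.4000, -0.6000)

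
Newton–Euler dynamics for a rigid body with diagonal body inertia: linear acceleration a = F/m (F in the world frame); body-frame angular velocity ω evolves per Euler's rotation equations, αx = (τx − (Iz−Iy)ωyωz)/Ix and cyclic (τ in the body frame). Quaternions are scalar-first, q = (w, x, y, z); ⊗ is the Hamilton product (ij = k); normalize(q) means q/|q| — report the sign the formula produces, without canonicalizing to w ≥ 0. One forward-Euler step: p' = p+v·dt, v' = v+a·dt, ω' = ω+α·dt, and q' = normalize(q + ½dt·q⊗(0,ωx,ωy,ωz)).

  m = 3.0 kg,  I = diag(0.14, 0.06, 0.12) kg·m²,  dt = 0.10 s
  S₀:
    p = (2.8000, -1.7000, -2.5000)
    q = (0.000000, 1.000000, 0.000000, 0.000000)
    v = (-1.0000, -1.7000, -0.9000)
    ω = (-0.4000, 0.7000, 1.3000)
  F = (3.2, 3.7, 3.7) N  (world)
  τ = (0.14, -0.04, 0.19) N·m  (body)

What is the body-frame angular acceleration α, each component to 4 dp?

precession coupling ω×(Iω) = (0.0546, -0.0104, 0.0224)
(τ − ω×Iω)/I = (0.6100, -0.4933, 1.3967)

α = (0.6100, -0.4933, 1.3967)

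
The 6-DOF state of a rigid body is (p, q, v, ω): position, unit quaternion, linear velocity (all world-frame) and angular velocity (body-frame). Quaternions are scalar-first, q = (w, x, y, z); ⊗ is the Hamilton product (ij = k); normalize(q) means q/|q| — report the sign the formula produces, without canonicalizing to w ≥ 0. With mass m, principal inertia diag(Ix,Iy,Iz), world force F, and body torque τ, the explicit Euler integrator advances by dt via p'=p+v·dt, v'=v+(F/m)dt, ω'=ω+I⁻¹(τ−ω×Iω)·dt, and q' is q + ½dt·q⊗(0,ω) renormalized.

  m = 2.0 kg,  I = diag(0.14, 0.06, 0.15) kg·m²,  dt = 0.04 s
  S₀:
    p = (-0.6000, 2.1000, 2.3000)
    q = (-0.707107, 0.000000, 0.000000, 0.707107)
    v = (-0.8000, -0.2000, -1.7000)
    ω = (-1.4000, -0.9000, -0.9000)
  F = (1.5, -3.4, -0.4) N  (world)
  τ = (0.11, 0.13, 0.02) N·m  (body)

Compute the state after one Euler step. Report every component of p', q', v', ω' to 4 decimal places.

a = F/m = (0.7500, -1.7000, -0.2000)
p' = p + v·dt = (-0.6320, 2.0920, 2.2320)
v + (F/m)dt = (-0.7700, -0.2680, -1.7080)
precession coupling ω×(Iω) = (0.0729, -0.0126, -0.1008)
angular accel α = (0.2650, 2.3767, 0.8053)
ω' = ω + α·dt = (-1.3894, -0.8049, -0.8678)
q⊗(0,ω) = (0.6363963, 1.6263461, -0.3535535, 0.6363963)
q + ½dt·q⊗(0,ω), renormalized = (-0.6939, 0.0325, -0.0071, 0.7193)

p' = (-0.6320, 2.0920, 2.2320)
q' = (-0.6939, 0.0325, -0.0071, 0.7193)
v' = (-0.7700, -0.2680, -1.7080)
ω' = (-1.3894, -0.8049, -0.8678)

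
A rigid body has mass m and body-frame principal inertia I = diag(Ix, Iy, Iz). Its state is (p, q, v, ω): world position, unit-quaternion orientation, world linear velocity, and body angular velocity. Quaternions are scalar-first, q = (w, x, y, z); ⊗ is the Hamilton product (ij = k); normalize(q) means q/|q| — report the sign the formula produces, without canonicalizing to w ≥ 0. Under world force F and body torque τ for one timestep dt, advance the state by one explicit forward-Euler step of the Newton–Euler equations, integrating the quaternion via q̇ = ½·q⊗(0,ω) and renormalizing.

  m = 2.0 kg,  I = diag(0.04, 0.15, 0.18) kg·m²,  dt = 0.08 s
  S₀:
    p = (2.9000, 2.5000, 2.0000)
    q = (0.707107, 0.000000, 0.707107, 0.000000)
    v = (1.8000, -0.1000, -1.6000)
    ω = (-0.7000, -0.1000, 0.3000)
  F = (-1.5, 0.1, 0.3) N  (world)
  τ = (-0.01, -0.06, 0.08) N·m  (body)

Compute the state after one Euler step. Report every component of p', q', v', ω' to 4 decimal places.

p' = (3.0440, 2.4920, 1.8720)
q' = (0.7096, -0.0113, 0.7039, 0.0283)
v' = (1.7400, -0.0960, -1.5880)
ω' = (-0.7182, -0.1477, 0.3321)

ω×(Iω) gyroscopic = (-0.0009, 0.0294, 0.0077)
angular accel α = (-0.2275, -0.5960, 0.4017)
new body rate ω' = (-0.7182, -0.1477, 0.3321)
2q̇ = q⊗(0,ω) = (0.0707107, -0.2828428, -0.0707107, 0.7071070)
q + ½dt·q⊗(0,ω), renormalized = (0.7096, -0.0113, 0.7039, 0.0283)
a = (-0.7500, 0.0500, 0.1500)
p' = p + v·dt = (3.0440, 2.4920, 1.8720)
v + (F/m)dt = (1.7400, -0.0960, -1.5880)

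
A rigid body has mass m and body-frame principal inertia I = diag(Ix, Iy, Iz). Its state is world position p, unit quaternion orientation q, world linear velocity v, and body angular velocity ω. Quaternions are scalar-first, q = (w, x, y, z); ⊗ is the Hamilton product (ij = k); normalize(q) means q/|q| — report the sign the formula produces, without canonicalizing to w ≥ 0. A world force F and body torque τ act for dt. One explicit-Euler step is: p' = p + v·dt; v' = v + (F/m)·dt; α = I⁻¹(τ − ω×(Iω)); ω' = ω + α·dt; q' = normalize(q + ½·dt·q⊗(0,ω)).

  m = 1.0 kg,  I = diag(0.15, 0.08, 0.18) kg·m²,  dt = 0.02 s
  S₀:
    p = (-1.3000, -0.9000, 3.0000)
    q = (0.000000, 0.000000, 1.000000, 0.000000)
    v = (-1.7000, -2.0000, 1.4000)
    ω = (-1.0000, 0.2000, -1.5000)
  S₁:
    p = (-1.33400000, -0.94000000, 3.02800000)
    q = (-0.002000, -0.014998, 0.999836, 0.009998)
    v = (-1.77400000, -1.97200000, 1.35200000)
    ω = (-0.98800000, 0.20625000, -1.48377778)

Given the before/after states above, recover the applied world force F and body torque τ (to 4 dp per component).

F = (-3.7000, 1.4000, -2.4000)
τ = (0.0600, -0.0200, 0.1600)

ω₁ − ω₀ = (0.01200000, 0.00625000, 0.01622222)
precession coupling = (-0.0300, -0.0450, 0.0140)
I·α + gyro = (0.0600, -0.0200, 0.1600)
Δv = v₁−v₀ = (-0.07400000, 0.02800000, -0.04800000)
F = m·Δv/dt = (-3.7000, 1.4000, -2.4000)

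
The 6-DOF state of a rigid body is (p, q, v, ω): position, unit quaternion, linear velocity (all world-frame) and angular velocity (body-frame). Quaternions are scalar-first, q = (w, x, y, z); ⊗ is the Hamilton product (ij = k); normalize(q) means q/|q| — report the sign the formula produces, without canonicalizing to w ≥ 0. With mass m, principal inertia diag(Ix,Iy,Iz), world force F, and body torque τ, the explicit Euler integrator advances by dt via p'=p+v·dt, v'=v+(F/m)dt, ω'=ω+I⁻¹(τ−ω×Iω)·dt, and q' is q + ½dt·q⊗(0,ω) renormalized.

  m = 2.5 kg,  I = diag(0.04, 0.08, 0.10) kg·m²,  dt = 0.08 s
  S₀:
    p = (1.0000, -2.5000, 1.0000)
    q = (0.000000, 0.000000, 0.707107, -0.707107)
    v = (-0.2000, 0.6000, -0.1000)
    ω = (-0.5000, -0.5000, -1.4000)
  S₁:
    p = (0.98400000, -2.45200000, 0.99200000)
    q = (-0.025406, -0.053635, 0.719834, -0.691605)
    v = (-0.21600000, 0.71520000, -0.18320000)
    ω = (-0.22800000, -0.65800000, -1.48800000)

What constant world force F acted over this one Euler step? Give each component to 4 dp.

velocity change Δv = (-0.01600000, 0.11520000, -0.08320000)
applied force F = (-0.5000, 3.6000, -2.6000)

F = (-0.5000, 3.6000, -2.6000)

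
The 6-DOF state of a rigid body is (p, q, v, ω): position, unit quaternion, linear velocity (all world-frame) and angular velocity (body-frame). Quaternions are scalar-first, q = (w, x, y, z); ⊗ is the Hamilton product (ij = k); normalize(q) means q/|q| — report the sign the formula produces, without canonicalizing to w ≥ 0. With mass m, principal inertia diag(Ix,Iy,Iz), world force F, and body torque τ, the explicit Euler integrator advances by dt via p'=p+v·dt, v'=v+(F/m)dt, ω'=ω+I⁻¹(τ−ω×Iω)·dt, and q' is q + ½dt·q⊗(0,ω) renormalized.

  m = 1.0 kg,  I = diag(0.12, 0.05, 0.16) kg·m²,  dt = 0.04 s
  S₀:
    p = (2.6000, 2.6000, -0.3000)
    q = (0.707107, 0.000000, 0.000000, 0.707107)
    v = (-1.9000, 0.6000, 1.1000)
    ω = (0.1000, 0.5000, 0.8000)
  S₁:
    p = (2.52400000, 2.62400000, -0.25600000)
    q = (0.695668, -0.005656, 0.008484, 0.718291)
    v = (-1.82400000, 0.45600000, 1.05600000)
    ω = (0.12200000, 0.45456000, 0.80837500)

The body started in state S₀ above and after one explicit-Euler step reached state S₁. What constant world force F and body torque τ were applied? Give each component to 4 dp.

Δv = v₁−v₀ = (0.07600000, -0.14400000, -0.04400000)
m·(v₁−v₀)/dt = (1.9000, -3.6000, -1.1000)
ω₁ − ω₀ = (0.02200000, -0.04544000, 0.00837500)
applied torque τ = (0.1100, -0.0600, 0.0300)

F = (1.9000, -3.6000, -1.1000)
τ = (0.1100, -0.0600, 0.0300)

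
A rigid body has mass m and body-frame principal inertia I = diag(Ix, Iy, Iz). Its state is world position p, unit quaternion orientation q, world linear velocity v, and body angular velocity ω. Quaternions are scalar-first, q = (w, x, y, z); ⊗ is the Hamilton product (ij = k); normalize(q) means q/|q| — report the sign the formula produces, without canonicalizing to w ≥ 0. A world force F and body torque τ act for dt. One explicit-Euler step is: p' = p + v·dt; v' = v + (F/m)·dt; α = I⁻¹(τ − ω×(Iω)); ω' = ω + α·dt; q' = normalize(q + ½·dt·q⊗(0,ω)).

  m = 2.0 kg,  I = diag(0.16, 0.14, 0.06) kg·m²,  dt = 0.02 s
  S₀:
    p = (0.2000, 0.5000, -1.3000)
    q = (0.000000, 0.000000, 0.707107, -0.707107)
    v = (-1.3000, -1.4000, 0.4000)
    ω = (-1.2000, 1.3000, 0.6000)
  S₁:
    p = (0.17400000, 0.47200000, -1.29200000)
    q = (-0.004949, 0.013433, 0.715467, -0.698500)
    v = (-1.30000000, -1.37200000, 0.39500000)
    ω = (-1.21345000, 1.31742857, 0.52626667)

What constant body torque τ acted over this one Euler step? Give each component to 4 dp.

τ = (-0.1700, 0.0500, -0.1900)

ω₁ − ω₀ = (-0.01345000, 0.01742857, -0.07373333)
ω₀×(Iω₀) = (-0.0624, -0.0720, 0.0312)
applied torque τ = (-0.1700, 0.0500, -0.1900)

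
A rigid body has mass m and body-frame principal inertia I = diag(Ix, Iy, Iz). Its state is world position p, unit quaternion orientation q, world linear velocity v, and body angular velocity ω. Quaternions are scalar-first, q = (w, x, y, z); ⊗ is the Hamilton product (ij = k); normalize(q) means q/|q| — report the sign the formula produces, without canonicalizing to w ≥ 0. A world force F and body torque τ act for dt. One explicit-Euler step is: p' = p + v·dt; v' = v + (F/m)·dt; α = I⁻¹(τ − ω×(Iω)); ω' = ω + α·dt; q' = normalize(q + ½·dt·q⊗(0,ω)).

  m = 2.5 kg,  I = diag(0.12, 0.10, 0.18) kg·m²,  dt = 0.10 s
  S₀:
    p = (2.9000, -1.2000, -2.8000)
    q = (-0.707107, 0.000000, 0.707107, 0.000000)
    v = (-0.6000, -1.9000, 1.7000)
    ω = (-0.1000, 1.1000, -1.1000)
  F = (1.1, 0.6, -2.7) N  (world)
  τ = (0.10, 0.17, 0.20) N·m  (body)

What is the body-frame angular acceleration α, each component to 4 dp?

gyro term ω×Iω = (-0.0968, -0.0066, 0.0022)
α = I⁻¹(τ − ω×Iω) = (1.6400, 1.7660, 1.0989)

α = (1.6400, 1.7660, 1.0989)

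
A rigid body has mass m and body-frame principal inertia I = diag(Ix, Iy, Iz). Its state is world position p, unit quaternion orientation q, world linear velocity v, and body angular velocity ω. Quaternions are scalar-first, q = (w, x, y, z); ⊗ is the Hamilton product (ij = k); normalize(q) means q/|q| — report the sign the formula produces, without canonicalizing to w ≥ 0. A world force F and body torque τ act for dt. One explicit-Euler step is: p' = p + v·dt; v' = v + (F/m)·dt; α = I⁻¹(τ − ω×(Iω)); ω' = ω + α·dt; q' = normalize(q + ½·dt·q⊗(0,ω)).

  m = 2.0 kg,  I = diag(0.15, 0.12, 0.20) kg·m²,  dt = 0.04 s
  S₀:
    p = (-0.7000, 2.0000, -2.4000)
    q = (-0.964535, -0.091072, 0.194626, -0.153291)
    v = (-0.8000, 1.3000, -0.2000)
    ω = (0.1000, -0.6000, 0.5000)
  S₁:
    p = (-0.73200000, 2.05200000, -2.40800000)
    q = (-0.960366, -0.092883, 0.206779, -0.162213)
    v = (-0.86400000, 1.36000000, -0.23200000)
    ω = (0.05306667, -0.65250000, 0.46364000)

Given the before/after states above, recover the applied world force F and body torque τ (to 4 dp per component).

F = (-3.2000, 3.0000, -1.6000)
τ = (-0.2000, -0.1600, -0.1800)

ω₁ − ω₀ = (-0.04693333, -0.05250000, -0.03636000)
τ = I·(Δω/dt) + ω₀×(Iω₀) = (-0.2000, -0.1600, -0.1800)
velocity change Δv = (-0.06400000, 0.06000000, -0.03200000)
F = m·Δv/dt = (-3.2000, 3.0000, -1.6000)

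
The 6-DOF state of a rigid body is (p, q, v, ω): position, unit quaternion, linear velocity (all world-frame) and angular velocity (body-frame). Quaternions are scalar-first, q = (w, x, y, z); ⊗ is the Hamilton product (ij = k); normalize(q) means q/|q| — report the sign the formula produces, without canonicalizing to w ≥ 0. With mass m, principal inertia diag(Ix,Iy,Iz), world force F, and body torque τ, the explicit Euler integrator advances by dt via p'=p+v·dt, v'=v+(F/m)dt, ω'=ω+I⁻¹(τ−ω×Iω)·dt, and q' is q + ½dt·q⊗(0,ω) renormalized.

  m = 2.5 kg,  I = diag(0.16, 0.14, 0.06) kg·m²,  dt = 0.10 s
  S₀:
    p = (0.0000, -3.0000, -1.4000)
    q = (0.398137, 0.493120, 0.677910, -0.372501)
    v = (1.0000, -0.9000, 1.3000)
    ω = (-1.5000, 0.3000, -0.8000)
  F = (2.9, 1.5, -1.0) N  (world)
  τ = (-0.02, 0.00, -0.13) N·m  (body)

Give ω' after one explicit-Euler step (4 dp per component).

gyro term ω×Iω = (0.0192, 0.1200, 0.0090)
angular accel α = (-0.2450, -0.8571, -2.3167)
ω + α·dt = (-1.5245, 0.2143, -1.0317)

ω' = (-1.5245, 0.2143, -1.0317)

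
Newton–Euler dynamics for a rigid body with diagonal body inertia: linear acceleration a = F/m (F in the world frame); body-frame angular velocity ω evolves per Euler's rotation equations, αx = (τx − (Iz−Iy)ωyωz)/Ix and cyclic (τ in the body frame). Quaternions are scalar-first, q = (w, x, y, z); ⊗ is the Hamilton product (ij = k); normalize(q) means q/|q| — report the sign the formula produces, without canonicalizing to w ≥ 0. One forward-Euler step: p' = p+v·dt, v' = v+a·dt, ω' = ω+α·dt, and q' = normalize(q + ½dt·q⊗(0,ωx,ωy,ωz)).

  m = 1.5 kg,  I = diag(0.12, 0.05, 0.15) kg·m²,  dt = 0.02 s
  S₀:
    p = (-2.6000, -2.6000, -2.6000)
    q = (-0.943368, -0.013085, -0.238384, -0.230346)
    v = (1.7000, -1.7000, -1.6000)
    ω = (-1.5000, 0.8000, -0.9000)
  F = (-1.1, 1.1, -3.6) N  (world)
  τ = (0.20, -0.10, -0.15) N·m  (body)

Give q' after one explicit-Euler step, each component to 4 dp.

q⊗(0,ω) = (-0.0362317, 1.8138744, -0.4209519, 0.4809872)
q + ½dt·q⊗(0,ω), renormalized = (-0.9436, 0.0051, -0.2425, -0.2255)

q' = (-0.9436, 0.0051, -0.2425, -0.2255)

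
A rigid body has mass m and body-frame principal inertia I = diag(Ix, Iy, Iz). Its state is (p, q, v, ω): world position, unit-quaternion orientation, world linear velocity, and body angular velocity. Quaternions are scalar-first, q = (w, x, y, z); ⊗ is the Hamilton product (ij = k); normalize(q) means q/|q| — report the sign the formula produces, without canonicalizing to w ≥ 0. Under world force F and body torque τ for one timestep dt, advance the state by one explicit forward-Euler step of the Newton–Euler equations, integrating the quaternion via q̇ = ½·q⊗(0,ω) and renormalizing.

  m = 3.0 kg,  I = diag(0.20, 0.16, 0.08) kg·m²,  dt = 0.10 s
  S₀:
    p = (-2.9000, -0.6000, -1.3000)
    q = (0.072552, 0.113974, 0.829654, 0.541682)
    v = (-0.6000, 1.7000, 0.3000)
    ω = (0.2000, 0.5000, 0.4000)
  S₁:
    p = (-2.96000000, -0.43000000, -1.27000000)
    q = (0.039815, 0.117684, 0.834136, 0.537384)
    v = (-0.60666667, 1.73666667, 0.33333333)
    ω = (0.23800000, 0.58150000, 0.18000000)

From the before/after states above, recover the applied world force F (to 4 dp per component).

v₁ − v₀ = (-0.00666667, 0.03666667, 0.03333333)
m·(v₁−v₀)/dt = (-0.2000, 1.1000, 1.0000)

F = (-0.2000, 1.1000, 1.0000)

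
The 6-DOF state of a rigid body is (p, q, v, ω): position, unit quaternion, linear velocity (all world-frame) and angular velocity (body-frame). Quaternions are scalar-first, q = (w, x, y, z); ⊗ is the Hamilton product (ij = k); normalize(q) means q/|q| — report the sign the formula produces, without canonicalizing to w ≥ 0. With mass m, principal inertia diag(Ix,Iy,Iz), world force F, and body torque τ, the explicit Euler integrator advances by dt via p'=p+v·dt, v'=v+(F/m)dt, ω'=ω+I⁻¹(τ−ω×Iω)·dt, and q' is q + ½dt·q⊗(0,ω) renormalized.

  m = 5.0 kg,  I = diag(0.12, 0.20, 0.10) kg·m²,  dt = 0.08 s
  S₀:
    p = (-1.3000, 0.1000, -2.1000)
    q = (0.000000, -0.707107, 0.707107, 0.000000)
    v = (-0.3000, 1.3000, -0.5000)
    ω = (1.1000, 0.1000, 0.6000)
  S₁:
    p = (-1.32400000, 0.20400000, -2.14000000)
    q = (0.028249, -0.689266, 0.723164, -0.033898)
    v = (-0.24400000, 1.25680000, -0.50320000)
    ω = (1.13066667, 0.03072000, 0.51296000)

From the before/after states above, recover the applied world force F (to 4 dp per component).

F = (3.5000, -2.7000, -0.2000)

Δv = v₁−v₀ = (0.05600000, -0.04320000, -0.00320000)
m·(v₁−v₀)/dt = (3.5000, -2.7000, -0.2000)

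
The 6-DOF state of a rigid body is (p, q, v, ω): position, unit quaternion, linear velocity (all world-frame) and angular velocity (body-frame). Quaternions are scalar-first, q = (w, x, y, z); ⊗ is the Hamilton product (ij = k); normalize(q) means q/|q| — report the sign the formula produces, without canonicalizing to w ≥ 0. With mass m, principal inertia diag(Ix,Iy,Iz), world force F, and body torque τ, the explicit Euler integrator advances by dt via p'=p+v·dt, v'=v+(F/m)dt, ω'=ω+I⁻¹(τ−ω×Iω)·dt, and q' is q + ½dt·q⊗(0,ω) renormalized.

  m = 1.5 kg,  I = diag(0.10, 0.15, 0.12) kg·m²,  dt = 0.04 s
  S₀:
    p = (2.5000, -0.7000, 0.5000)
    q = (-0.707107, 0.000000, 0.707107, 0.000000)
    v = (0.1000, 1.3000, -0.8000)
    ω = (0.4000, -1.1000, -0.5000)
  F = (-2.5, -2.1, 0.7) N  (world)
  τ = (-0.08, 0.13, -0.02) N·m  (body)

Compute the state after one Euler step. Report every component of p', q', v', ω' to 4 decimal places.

a = (-1.6667, -1.4000, 0.4667)
p + v·dt = (2.5040, -0.6480, 0.4680)
new velocity v' = (0.0333, 1.2440, -0.7813)
angular accel α = (-0.6350, 0.8400, 0.0167)
new body rate ω' = (0.3746, -1.0664, -0.4993)
Hamilton product q⊗(0,ω) = (0.7778177, -0.6363963, 0.7778177, 0.0707107)
q + ½dt·q⊗(0,ω), renormalized = (-0.6913, -0.0127, 0.7224, 0.0014)

p' = (2.5040, -0.6480, 0.4680)
q' = (-0.6913, -0.0127, 0.7224, 0.0014)
v' = (0.0333, 1.2440, -0.7813)
ω' = (0.3746, -1.0664, -0.4993)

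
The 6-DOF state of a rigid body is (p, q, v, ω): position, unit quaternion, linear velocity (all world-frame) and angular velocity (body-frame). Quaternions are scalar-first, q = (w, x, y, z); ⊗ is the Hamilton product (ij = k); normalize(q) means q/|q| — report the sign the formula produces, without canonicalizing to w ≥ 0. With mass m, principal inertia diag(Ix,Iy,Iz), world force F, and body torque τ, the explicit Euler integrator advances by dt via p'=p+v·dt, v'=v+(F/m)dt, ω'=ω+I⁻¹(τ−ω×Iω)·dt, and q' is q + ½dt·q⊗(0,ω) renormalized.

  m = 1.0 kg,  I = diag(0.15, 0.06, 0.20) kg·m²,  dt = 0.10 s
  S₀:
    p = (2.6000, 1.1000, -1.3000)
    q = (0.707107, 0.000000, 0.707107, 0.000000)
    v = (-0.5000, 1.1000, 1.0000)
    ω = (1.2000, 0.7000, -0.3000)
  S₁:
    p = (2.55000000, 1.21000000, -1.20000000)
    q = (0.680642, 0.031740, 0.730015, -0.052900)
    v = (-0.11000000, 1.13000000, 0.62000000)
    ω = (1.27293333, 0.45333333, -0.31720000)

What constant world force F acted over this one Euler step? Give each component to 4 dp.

F = (3.9000, 0.3000, -3.8000)

Δv = v₁−v₀ = (0.39000000, 0.03000000, -0.38000000)
m·(v₁−v₀)/dt = (3.9000, 0.3000, -3.8000)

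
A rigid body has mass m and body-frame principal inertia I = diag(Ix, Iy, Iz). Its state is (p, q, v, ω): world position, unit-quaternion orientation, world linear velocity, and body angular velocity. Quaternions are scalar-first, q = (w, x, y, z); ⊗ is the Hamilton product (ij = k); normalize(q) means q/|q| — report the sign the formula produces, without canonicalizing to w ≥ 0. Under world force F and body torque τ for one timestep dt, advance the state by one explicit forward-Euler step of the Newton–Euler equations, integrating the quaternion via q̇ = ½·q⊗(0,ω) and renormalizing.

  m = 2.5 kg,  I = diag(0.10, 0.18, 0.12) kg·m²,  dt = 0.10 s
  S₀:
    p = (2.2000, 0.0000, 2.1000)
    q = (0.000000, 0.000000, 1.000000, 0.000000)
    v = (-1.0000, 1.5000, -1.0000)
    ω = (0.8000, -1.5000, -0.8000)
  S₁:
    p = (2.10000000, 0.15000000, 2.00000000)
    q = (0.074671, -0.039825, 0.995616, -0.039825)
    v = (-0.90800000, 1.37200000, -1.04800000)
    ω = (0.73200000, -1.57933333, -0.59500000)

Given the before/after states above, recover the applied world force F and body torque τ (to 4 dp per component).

F = (2.3000, -3.2000, -1.2000)
τ = (-0.1400, -0.1300, 0.1500)

Δv = v₁−v₀ = (0.09200000, -0.12800000, -0.04800000)
m·(v₁−v₀)/dt = (2.3000, -3.2000, -1.2000)
Δω = ω₁−ω₀ = (-0.06800000, -0.07933333, 0.20500000)
precession coupling = (-0.0720, 0.0128, -0.0960)
τ = I·(Δω/dt) + ω₀×(Iω₀) = (-0.1400, -0.1300, 0.1500)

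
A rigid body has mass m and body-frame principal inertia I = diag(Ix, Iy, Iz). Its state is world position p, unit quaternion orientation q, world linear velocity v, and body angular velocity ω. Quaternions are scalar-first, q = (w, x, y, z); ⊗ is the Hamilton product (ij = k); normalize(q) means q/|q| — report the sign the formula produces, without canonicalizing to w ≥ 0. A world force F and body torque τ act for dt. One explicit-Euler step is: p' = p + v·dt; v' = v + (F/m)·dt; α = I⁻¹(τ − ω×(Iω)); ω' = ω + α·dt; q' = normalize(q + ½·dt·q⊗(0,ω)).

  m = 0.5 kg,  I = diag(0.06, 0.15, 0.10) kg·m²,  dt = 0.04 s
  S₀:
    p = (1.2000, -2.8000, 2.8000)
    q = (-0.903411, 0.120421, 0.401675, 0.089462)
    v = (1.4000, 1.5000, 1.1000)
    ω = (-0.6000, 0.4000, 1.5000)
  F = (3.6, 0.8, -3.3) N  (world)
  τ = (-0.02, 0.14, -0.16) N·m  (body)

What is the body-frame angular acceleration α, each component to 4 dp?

precession coupling ω×(Iω) = (-0.0300, 0.0360, -0.0216)
α = I⁻¹(τ − ω×Iω) = (0.1667, 0.6933, -1.3840)

α = (0.1667, 0.6933, -1.3840)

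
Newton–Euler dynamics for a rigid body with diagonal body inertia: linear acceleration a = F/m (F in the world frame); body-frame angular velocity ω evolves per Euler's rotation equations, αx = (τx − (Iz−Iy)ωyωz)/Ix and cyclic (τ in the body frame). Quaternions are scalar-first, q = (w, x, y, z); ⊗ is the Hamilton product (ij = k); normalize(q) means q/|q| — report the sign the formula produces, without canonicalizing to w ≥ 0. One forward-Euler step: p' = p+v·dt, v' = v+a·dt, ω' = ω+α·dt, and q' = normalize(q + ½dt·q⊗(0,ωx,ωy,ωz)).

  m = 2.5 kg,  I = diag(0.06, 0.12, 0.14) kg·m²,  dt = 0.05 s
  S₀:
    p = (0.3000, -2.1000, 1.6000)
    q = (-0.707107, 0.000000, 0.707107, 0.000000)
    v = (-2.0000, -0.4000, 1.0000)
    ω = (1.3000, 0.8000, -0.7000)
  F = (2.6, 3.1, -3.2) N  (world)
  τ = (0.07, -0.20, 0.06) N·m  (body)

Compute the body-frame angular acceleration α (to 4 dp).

gyro term ω×Iω = (-0.0112, 0.0728, 0.0624)
(τ − ω×Iω)/I = (1.3533, -2.2733, -0.0171)

α = (1.3533, -2.2733, -0.0171)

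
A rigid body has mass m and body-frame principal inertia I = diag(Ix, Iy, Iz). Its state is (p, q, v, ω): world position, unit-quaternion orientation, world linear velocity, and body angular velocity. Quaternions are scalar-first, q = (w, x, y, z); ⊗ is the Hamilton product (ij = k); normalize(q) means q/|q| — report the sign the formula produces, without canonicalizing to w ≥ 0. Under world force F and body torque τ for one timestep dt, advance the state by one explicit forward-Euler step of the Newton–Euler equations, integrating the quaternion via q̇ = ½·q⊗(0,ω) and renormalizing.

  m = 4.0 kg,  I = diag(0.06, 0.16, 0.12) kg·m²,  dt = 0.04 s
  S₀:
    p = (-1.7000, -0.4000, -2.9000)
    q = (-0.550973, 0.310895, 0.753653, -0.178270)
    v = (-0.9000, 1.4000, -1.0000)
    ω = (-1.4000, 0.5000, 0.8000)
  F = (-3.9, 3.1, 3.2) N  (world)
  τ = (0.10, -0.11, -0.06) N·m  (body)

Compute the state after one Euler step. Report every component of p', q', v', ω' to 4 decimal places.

p' = (-1.7360, -0.3440, -2.9400)
q' = (-0.5466, 0.3400, 0.7477, -0.1628)
v' = (-0.9390, 1.4310, -0.9680)
ω' = (-1.3227, 0.4557, 0.8033)

new position p' = (-1.7360, -0.3440, -2.9400)
new velocity v' = (-0.9390, 1.4310, -0.9680)
angular accel α = (1.9333, -1.1075, 0.0833)
ω' = ω + α·dt = (-1.3227, 0.4557, 0.8033)
2q̇ = q⊗(0,ω) = (0.2010425, 1.4634196, -0.2746245, 0.7697833)
q + ½dt·q⊗(0,ω), renormalized = (-0.5466, 0.3400, 0.7477, -0.1628)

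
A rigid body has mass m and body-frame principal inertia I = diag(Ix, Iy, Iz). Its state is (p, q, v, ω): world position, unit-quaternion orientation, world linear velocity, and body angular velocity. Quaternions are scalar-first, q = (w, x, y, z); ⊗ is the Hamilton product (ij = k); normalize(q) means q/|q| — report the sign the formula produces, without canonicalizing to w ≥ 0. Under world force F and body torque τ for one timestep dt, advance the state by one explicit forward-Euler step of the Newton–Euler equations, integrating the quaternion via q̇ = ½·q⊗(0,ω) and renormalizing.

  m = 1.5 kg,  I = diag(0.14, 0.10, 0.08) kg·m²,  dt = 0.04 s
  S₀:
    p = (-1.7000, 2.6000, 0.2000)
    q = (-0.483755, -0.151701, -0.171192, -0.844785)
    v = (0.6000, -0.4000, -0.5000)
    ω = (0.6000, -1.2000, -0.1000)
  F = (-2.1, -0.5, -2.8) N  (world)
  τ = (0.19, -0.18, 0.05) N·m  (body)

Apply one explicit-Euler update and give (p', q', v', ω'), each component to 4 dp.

p' = (-1.6760, 2.5840, 0.1800)
q' = (-0.4876, -0.1774, -0.1700, -0.8378)
v' = (0.5440, -0.4133, -0.5747)
ω' = (0.6550, -1.2706, -0.0894)

p' = p + v·dt = (-1.6760, 2.5840, 0.1800)
new velocity v' = (0.5440, -0.4133, -0.5747)
α = I⁻¹(τ − ω×Iω) = (1.3743, -1.7640, 0.2650)
ω' = ω + α·dt = (0.6550, -1.2706, -0.0894)
Hamilton product q⊗(0,ω) = (-0.1988883, -1.2868758, 0.0584649, 0.3331319)
q + ½dt·q⊗(0,ω), renormalized = (-0.4876, -0.1774, -0.1700, -0.8378)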